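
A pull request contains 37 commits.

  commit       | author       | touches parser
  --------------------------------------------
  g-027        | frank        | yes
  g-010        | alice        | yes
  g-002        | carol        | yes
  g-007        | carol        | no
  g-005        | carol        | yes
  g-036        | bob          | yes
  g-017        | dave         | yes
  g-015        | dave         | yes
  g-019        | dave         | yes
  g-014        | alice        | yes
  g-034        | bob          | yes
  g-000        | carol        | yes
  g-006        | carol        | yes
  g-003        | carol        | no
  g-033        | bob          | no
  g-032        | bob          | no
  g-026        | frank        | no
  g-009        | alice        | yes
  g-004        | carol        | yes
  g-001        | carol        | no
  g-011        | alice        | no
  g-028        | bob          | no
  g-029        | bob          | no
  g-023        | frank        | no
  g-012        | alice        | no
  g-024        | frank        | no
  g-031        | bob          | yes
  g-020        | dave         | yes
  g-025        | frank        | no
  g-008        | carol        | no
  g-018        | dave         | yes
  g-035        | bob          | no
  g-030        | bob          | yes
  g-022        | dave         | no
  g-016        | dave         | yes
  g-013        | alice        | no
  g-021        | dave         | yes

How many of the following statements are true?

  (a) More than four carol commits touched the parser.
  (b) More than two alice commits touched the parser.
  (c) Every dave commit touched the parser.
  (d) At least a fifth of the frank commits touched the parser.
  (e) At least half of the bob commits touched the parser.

(a) carol: |A| = 9, |A ∩ B| = 5; needs |A ∩ B| > 4 — true.
(b) alice: |A| = 6, |A ∩ B| = 3; needs |A ∩ B| > 2 — true.
(c) dave: |A| = 8, |A ∩ B| = 7; needs A ⊆ B, i.e. every element of A is in B (|A ∖ B| = 0) — false.
(d) frank: |A| = 5, |A ∩ B| = 1; needs |A ∩ B| / |A| ≥ 1/5 — true.
(e) bob: |A| = 9, |A ∩ B| = 4; needs |A ∩ B| ≥ |A ∖ B| — false.

3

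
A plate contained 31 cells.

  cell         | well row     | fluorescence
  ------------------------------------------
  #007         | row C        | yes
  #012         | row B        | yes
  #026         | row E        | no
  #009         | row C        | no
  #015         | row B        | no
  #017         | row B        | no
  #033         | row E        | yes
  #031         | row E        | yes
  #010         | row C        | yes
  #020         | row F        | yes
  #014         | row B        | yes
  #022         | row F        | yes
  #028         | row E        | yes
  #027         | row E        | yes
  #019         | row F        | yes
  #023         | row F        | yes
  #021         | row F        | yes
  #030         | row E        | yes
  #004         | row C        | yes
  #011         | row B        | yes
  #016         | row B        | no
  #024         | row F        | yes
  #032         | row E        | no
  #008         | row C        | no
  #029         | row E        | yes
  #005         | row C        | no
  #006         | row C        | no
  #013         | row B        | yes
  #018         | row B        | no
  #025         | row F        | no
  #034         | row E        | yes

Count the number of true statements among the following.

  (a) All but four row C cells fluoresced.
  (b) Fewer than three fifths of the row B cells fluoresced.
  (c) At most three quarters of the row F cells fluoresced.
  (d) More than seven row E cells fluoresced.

(a) row C: |A| = 7, |A ∩ B| = 3; needs |A ∖ B| = 4 — true.
(b) row B: |A| = 8, |A ∩ B| = 4; needs |A ∩ B| / |A| < 3/5 — true.
(c) row F: |A| = 7, |A ∩ B| = 6; needs |A ∩ B| / |A| ≤ 3/4 — false.
(d) row E: |A| = 9, |A ∩ B| = 7; needs |A ∩ B| > 7 — false.

2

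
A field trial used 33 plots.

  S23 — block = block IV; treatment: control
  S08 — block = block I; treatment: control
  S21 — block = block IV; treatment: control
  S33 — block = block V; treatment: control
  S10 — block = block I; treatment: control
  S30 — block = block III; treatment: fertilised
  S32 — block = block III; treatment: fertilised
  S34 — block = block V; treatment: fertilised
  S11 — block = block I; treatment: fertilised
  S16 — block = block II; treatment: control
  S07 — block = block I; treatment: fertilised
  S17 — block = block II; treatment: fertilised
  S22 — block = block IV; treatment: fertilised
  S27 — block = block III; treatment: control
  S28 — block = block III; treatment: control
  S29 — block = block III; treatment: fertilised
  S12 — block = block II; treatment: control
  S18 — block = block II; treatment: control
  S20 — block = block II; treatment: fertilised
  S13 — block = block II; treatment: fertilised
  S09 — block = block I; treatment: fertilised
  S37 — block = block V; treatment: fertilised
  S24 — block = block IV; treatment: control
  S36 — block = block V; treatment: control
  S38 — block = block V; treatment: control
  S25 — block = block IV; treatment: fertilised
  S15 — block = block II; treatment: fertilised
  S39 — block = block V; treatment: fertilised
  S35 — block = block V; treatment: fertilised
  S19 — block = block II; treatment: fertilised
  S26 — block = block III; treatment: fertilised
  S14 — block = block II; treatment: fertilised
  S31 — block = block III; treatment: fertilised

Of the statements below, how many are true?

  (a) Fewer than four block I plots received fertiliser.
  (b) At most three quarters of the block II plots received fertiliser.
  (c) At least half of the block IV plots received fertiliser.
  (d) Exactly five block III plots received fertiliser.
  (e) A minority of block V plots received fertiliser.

(a) block I: |A| = 5, |A ∩ B| = 3; needs |A ∩ B| < 4 — true.
(b) block II: |A| = 9, |A ∩ B| = 6; needs |A ∩ B| / |A| ≤ 3/4 — true.
(c) block IV: |A| = 5, |A ∩ B| = 2; needs |A ∩ B| ≥ |A ∖ B| — false.
(d) block III: |A| = 7, |A ∩ B| = 5; needs |A ∩ B| = 5 — true.
(e) block V: |A| = 7, |A ∩ B| = 4; needs |A ∩ B| < |A ∖ B| — false.

3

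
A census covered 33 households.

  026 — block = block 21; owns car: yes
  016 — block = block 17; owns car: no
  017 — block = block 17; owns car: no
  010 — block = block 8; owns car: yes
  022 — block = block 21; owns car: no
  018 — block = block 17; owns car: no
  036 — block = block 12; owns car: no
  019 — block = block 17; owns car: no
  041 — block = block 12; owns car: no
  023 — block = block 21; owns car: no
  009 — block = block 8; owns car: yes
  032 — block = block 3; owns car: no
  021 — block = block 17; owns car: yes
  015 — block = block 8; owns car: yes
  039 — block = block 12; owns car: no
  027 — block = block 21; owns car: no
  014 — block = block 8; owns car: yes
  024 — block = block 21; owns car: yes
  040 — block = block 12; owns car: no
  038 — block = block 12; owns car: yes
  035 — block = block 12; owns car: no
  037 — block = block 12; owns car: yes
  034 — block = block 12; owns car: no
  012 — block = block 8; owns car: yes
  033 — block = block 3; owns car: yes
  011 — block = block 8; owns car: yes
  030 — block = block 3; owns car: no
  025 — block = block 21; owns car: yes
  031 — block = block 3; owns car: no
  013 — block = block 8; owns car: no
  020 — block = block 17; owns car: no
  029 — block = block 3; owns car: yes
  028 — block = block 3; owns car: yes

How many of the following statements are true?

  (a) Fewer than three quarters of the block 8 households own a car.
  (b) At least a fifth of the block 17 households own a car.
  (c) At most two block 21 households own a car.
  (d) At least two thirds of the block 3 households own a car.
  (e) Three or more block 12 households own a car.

(a) block 8: |A| = 7, |A ∩ B| = 6; needs |A ∩ B| / |A| < 3/4 — false.
(b) block 17: |A| = 6, |A ∩ B| = 1; needs |A ∩ B| / |A| ≥ 1/5 — false.
(c) block 21: |A| = 6, |A ∩ B| = 3; needs |A ∩ B| ≤ 2 — false.
(d) block 3: |A| = 6, |A ∩ B| = 3; needs |A ∩ B| / |A| ≥ 2/3 — false.
(e) block 12: |A| = 8, |A ∩ B| = 2; needs |A ∩ B| ≥ 3 — false.

0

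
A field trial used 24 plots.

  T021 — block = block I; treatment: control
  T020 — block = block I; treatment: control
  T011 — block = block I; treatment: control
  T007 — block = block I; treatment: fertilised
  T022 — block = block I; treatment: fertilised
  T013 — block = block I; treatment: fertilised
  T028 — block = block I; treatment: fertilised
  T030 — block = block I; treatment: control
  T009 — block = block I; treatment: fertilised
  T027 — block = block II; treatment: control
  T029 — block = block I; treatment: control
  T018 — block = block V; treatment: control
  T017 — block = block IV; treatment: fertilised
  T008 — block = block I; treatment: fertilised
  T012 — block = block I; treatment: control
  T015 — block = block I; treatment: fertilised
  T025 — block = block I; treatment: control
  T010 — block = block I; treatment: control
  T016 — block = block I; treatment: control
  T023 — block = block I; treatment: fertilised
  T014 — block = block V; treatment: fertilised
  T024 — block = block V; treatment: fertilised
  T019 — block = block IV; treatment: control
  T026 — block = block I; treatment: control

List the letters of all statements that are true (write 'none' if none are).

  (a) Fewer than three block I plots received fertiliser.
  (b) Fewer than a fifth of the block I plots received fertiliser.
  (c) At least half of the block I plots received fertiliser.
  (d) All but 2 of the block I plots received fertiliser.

|A| = 18, |A ∩ B| = 8, |A ∖ B| = 10.
(a) |A ∩ B| < 3: fails.
(b) |A ∩ B| / |A| < 1/5: fails.
(c) |A ∩ B| ≥ |A ∖ B|: fails.
(d) |A ∖ B| = 2: fails.

none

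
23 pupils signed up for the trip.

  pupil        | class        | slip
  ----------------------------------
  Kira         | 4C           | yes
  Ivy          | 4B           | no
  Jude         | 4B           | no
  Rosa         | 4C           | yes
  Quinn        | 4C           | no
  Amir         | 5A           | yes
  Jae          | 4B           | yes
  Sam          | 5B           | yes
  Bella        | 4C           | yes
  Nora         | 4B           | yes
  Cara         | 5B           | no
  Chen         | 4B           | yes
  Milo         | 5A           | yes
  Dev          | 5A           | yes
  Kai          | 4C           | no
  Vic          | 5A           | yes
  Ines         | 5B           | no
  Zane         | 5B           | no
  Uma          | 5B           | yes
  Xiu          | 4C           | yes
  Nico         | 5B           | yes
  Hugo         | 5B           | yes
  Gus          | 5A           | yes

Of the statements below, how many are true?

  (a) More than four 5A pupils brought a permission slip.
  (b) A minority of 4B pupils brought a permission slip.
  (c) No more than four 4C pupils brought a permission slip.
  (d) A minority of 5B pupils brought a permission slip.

(a) 5A: |A| = 5, |A ∩ B| = 5; needs |A ∩ B| > 4 — true.
(b) 4B: |A| = 5, |A ∩ B| = 3; needs |A ∩ B| < |A ∖ B| — false.
(c) 4C: |A| = 6, |A ∩ B| = 4; needs |A ∩ B| ≤ 4 — true.
(d) 5B: |A| = 7, |A ∩ B| = 4; needs |A ∩ B| < |A ∖ B| — false.

2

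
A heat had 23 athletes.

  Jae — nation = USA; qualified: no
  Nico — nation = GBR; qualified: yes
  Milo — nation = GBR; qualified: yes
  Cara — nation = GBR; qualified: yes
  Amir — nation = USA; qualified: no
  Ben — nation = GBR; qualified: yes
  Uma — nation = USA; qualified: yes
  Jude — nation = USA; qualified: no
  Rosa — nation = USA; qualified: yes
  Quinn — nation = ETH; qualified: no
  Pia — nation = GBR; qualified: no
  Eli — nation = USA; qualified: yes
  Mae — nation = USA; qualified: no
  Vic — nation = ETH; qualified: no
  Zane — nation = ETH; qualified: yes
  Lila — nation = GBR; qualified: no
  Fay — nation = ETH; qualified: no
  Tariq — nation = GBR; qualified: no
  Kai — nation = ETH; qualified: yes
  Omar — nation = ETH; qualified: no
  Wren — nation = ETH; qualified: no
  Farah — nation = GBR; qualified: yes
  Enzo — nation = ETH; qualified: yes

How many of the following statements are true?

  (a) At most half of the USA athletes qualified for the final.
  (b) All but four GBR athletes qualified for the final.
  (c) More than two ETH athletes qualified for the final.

2

(a) USA: |A| = 7, |A ∩ B| = 3; needs |A ∩ B| ≤ |A ∖ B| — true.
(b) GBR: |A| = 8, |A ∩ B| = 5; needs |A ∖ B| = 4 — false.
(c) ETH: |A| = 8, |A ∩ B| = 3; needs |A ∩ B| > 2 — true.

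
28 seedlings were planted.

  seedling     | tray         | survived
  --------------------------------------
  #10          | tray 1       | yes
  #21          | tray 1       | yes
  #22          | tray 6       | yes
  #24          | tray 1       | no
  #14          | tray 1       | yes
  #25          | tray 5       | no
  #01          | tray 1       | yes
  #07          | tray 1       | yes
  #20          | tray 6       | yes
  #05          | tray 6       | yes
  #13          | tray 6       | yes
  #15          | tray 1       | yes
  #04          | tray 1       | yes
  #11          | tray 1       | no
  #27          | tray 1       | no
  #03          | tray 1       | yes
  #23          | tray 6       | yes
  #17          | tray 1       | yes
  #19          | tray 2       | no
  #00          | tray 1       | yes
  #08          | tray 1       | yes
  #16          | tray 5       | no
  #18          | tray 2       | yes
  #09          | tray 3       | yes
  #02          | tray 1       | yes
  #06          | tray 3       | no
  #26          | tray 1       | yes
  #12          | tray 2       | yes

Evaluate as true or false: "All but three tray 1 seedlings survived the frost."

Truth condition: |A ∖ B| = 3.
|A| = 16, |A ∩ B| = 13, |A ∖ B| = 3.
|A ∖ B| = 3, so the statement is true.

True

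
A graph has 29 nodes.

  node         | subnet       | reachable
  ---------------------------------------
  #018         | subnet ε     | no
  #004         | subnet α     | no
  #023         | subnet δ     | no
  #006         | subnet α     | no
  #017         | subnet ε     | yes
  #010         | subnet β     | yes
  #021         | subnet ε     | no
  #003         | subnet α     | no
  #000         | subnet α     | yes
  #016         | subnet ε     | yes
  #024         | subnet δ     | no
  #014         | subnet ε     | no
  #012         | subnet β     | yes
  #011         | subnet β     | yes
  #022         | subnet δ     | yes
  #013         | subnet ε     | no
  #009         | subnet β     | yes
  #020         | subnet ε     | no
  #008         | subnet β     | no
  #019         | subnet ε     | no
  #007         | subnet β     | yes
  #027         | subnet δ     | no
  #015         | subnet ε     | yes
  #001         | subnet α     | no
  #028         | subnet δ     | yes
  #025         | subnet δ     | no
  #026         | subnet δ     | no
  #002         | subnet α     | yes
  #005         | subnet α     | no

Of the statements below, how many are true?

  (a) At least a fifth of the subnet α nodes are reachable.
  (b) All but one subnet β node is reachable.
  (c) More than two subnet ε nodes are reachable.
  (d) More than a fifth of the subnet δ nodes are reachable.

(a) subnet α: |A| = 7, |A ∩ B| = 2; needs |A ∩ B| / |A| ≥ 1/5 — true.
(b) subnet β: |A| = 6, |A ∩ B| = 5; needs |A ∖ B| = 1 — true.
(c) subnet ε: |A| = 9, |A ∩ B| = 3; needs |A ∩ B| > 2 — true.
(d) subnet δ: |A| = 7, |A ∩ B| = 2; needs |A ∩ B| / |A| > 1/5 — true.

4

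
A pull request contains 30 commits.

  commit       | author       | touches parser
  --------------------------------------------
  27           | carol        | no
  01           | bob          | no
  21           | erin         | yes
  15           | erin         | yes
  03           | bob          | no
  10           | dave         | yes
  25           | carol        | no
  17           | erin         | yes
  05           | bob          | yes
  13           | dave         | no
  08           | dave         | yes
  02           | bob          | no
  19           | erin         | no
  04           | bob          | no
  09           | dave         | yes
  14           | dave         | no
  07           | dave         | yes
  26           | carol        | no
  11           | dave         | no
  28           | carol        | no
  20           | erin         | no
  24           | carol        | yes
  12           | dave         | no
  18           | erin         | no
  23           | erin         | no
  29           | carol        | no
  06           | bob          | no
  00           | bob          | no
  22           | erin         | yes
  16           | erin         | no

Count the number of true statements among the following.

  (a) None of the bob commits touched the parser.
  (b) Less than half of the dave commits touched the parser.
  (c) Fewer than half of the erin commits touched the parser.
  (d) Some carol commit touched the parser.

(a) bob: |A| = 7, |A ∩ B| = 1; needs A ∩ B = ∅ (|A ∩ B| = 0) — false.
(b) dave: |A| = 8, |A ∩ B| = 4; needs |A ∩ B| < |A ∖ B| — false.
(c) erin: |A| = 9, |A ∩ B| = 4; needs |A ∩ B| < |A ∖ B| — true.
(d) carol: |A| = 6, |A ∩ B| = 1; needs A ∩ B ≠ ∅ (|A ∩ B| ≥ 1) — true.

2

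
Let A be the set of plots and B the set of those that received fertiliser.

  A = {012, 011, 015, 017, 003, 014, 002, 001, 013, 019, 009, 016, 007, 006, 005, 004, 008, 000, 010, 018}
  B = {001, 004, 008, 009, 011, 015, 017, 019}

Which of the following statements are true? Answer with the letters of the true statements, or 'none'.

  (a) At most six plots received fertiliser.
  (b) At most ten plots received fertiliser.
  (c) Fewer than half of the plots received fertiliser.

(b), (c)

|A| = 20, |A ∩ B| = 8, |A ∖ B| = 12.
(a) |A ∩ B| ≤ 6: fails.
(b) |A ∩ B| ≤ 10: holds.
(c) |A ∩ B| < |A ∖ B|: holds.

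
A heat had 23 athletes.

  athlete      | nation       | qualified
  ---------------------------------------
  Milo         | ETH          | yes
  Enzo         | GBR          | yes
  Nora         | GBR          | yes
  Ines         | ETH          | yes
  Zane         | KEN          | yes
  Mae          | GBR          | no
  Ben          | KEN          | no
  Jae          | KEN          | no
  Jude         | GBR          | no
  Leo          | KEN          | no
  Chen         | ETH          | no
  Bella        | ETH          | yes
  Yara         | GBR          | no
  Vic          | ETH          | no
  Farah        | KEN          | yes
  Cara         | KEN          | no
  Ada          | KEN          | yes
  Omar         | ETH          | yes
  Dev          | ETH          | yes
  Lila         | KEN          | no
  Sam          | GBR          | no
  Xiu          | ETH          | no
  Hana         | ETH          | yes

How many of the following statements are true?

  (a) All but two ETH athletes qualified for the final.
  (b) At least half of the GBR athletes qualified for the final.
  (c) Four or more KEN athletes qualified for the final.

(a) ETH: |A| = 9, |A ∩ B| = 6; needs |A ∖ B| = 2 — false.
(b) GBR: |A| = 6, |A ∩ B| = 2; needs |A ∩ B| ≥ |A ∖ B| — false.
(c) KEN: |A| = 8, |A ∩ B| = 3; needs |A ∩ B| ≥ 4 — false.

0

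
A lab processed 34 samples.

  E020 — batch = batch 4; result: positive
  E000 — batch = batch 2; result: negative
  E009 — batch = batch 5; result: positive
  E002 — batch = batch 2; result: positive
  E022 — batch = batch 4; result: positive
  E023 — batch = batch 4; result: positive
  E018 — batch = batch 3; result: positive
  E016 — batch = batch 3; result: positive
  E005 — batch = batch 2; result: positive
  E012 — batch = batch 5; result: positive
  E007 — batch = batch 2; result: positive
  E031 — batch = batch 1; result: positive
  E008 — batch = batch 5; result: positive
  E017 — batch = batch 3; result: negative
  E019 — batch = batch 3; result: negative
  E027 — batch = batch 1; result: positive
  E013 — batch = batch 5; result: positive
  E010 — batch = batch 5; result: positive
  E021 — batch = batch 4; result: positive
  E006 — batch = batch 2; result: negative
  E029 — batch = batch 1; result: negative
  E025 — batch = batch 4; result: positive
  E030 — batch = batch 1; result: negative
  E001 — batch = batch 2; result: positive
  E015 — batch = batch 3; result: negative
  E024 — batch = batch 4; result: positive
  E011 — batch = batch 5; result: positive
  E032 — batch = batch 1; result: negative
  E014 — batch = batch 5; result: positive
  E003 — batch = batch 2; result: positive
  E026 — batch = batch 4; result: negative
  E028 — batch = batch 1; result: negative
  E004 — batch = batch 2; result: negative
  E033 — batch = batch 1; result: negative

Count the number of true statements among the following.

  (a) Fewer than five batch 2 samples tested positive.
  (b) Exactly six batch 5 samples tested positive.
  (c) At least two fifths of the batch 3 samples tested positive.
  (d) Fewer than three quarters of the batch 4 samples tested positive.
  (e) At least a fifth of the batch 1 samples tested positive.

2

(a) batch 2: |A| = 8, |A ∩ B| = 5; needs |A ∩ B| < 5 — false.
(b) batch 5: |A| = 7, |A ∩ B| = 7; needs |A ∩ B| = 6 — false.
(c) batch 3: |A| = 5, |A ∩ B| = 2; needs |A ∩ B| / |A| ≥ 2/5 — true.
(d) batch 4: |A| = 7, |A ∩ B| = 6; needs |A ∩ B| / |A| < 3/4 — false.
(e) batch 1: |A| = 7, |A ∩ B| = 2; needs |A ∩ B| / |A| ≥ 1/5 — true.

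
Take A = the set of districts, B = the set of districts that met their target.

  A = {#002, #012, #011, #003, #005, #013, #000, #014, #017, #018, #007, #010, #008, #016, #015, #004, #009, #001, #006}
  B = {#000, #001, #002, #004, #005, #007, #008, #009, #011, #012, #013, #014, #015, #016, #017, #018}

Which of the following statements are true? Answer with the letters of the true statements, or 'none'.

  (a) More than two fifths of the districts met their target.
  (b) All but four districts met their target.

|A| = 19, |A ∩ B| = 16, |A ∖ B| = 3.
(a) |A ∩ B| / |A| > 2/5: holds.
(b) |A ∖ B| = 4: fails.

(a)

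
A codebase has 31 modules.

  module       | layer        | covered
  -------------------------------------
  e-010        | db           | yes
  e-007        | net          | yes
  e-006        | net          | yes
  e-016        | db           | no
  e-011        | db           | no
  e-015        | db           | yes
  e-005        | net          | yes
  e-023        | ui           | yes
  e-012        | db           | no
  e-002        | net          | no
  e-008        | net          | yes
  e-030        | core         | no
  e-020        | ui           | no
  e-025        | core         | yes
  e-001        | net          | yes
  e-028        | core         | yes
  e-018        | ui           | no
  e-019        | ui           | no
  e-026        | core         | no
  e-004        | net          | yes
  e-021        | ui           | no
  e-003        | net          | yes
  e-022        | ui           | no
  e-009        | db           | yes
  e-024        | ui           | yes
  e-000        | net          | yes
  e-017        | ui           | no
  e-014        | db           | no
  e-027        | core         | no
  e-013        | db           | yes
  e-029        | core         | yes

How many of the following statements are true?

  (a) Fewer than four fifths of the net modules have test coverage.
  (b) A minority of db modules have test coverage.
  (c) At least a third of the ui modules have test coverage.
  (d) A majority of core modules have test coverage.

0

(a) net: |A| = 9, |A ∩ B| = 8; needs |A ∩ B| / |A| < 4/5 — false.
(b) db: |A| = 8, |A ∩ B| = 4; needs |A ∩ B| < |A ∖ B| — false.
(c) ui: |A| = 8, |A ∩ B| = 2; needs |A ∩ B| / |A| ≥ 1/3 — false.
(d) core: |A| = 6, |A ∩ B| = 3; needs |A ∩ B| > |A ∖ B| — false.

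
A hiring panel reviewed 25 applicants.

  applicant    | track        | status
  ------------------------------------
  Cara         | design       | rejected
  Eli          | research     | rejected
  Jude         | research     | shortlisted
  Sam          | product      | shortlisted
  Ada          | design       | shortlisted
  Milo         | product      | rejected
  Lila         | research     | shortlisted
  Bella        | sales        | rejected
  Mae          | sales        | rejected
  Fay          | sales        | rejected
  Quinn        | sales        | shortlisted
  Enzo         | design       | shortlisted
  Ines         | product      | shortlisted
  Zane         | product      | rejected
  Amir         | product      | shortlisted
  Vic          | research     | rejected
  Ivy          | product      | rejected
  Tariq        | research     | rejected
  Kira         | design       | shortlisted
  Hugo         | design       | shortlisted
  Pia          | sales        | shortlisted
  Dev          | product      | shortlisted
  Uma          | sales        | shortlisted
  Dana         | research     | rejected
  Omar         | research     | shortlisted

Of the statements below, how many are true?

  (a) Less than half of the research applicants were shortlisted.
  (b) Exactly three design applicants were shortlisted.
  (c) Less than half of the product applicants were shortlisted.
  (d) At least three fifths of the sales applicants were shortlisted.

(a) research: |A| = 7, |A ∩ B| = 3; needs |A ∩ B| < |A ∖ B| — true.
(b) design: |A| = 5, |A ∩ B| = 4; needs |A ∩ B| = 3 — false.
(c) product: |A| = 7, |A ∩ B| = 4; needs |A ∩ B| < |A ∖ B| — false.
(d) sales: |A| = 6, |A ∩ B| = 3; needs |A ∩ B| / |A| ≥ 3/5 — false.

1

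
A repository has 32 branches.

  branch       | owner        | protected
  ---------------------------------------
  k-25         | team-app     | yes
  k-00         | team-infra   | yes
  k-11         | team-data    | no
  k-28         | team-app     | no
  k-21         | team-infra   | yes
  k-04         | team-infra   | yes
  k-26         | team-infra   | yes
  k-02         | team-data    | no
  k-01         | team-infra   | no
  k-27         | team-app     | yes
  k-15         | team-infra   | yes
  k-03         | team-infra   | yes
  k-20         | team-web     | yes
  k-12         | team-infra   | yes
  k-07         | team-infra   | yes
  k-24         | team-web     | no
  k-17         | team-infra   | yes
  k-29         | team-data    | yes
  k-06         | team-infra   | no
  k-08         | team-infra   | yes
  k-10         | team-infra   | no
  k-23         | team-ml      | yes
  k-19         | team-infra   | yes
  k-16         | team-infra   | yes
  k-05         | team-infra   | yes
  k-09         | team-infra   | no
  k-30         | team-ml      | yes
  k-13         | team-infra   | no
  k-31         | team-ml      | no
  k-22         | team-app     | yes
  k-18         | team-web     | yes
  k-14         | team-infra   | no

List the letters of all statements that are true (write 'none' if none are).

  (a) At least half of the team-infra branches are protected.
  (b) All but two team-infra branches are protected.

|A| = 19, |A ∩ B| = 13, |A ∖ B| = 6.
(a) |A ∩ B| ≥ |A ∖ B|: holds.
(b) |A ∖ B| = 2: fails.

(a)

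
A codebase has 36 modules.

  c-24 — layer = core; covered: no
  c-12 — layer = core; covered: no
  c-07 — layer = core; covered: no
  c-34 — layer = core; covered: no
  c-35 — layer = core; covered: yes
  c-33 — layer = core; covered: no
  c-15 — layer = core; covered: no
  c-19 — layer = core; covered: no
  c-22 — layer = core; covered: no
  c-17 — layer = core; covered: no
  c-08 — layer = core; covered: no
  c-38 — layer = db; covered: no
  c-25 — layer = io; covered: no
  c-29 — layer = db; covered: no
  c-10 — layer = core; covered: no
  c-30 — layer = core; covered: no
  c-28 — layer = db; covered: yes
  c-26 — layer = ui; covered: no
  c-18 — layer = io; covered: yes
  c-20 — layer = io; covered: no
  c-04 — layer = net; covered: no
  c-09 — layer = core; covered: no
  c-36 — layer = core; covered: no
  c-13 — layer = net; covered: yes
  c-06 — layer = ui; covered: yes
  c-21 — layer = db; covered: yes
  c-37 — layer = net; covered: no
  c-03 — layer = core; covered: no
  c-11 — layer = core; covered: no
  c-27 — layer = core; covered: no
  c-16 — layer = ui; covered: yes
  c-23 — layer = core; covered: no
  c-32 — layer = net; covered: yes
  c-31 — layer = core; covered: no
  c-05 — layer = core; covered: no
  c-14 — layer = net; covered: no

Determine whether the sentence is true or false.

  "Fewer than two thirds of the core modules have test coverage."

True

The determiner here denotes the relation: |A ∩ B| / |A| < 2/3.
|A| = 21, |A ∩ B| = 1, |A ∖ B| = 20.
|A ∩ B|/|A| = 1/21, so the statement is true.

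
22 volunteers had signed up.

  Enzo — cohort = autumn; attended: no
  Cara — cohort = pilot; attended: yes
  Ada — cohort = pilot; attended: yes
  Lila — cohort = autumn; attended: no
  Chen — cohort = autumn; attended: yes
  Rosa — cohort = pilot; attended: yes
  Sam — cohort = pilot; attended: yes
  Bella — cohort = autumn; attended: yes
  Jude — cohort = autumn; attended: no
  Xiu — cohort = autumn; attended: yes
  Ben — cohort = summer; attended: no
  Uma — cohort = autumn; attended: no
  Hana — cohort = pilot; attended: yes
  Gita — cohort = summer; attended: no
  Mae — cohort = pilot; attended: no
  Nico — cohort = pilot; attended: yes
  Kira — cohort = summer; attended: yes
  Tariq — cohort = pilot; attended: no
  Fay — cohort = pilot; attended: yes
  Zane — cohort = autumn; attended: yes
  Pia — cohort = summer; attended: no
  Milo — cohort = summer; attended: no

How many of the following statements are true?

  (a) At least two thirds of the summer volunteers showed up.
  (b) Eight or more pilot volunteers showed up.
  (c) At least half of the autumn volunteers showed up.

1

(a) summer: |A| = 5, |A ∩ B| = 1; needs |A ∩ B| / |A| ≥ 2/3 — false.
(b) pilot: |A| = 9, |A ∩ B| = 7; needs |A ∩ B| ≥ 8 — false.
(c) autumn: |A| = 8, |A ∩ B| = 4; needs |A ∩ B| ≥ |A ∖ B| — true.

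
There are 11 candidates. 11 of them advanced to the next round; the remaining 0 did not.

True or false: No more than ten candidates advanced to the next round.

False

The determiner here denotes the relation: |A ∩ B| ≤ 10.
|A| = 11, |A ∩ B| = 11, |A ∖ B| = 0.
|A ∩ B| = 11, so the statement is false.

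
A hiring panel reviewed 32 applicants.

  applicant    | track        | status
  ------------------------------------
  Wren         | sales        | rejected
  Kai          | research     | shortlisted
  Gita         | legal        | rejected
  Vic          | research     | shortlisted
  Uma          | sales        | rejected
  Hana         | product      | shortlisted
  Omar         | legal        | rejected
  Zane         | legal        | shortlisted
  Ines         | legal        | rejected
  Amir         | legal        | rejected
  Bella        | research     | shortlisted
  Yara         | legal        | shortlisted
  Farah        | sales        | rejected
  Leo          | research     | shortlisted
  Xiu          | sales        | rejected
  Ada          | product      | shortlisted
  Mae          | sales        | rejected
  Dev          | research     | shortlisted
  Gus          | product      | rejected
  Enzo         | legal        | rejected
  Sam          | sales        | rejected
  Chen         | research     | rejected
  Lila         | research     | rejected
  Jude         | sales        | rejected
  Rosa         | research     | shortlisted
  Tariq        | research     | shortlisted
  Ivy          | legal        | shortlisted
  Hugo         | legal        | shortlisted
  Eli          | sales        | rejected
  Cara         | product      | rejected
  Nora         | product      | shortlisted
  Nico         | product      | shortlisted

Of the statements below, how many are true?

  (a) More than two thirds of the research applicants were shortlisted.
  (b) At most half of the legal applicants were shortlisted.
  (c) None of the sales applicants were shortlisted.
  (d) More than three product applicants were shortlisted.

(a) research: |A| = 9, |A ∩ B| = 7; needs |A ∩ B| / |A| > 2/3 — true.
(b) legal: |A| = 9, |A ∩ B| = 4; needs |A ∩ B| ≤ |A ∖ B| — true.
(c) sales: |A| = 8, |A ∩ B| = 0; needs A ∩ B = ∅ (|A ∩ B| = 0) — true.
(d) product: |A| = 6, |A ∩ B| = 4; needs |A ∩ B| > 3 — true.

4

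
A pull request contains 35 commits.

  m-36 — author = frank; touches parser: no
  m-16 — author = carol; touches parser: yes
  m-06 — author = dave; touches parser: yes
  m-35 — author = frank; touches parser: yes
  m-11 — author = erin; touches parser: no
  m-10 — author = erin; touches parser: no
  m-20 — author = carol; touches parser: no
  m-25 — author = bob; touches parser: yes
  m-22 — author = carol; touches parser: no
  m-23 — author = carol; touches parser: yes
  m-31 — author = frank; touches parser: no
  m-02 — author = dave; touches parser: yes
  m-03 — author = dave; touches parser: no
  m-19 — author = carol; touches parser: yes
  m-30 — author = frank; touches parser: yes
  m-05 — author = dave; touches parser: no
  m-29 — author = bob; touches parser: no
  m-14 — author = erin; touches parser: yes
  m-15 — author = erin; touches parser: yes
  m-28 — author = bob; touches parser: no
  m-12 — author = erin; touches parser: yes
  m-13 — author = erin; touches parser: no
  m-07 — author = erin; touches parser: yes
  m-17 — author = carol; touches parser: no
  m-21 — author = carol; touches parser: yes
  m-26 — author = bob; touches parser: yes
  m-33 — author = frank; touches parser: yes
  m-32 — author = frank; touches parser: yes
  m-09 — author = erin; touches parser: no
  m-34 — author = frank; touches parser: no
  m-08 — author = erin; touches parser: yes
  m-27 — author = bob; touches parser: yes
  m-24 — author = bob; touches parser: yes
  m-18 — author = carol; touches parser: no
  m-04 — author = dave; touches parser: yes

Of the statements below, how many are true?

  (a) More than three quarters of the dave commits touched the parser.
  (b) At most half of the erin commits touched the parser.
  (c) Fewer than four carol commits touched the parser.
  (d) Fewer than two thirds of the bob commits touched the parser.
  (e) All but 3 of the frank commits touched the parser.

1

(a) dave: |A| = 5, |A ∩ B| = 3; needs |A ∩ B| / |A| > 3/4 — false.
(b) erin: |A| = 9, |A ∩ B| = 5; needs |A ∩ B| ≤ |A ∖ B| — false.
(c) carol: |A| = 8, |A ∩ B| = 4; needs |A ∩ B| < 4 — false.
(d) bob: |A| = 6, |A ∩ B| = 4; needs |A ∩ B| / |A| < 2/3 — false.
(e) frank: |A| = 7, |A ∩ B| = 4; needs |A ∖ B| = 3 — true.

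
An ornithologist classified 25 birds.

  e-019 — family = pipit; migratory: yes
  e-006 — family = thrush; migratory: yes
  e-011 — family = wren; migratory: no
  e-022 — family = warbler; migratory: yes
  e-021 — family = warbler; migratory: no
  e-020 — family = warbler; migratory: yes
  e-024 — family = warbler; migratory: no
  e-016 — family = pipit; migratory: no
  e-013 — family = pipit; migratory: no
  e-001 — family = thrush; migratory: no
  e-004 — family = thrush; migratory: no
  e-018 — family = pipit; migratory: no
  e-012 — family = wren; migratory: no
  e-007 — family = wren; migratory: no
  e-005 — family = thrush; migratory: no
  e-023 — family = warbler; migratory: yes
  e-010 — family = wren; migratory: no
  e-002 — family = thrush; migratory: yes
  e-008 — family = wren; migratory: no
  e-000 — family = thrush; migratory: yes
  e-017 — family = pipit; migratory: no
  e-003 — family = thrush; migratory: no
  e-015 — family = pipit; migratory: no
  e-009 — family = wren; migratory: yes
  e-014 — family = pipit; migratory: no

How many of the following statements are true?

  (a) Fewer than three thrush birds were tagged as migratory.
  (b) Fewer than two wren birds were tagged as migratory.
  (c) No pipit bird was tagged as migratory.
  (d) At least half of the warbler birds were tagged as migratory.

(a) thrush: |A| = 7, |A ∩ B| = 3; needs |A ∩ B| < 3 — false.
(b) wren: |A| = 6, |A ∩ B| = 1; needs |A ∩ B| < 2 — true.
(c) pipit: |A| = 7, |A ∩ B| = 1; needs A ∩ B = ∅ (|A ∩ B| = 0) — false.
(d) warbler: |A| = 5, |A ∩ B| = 3; needs |A ∩ B| ≥ |A ∖ B| — true.

2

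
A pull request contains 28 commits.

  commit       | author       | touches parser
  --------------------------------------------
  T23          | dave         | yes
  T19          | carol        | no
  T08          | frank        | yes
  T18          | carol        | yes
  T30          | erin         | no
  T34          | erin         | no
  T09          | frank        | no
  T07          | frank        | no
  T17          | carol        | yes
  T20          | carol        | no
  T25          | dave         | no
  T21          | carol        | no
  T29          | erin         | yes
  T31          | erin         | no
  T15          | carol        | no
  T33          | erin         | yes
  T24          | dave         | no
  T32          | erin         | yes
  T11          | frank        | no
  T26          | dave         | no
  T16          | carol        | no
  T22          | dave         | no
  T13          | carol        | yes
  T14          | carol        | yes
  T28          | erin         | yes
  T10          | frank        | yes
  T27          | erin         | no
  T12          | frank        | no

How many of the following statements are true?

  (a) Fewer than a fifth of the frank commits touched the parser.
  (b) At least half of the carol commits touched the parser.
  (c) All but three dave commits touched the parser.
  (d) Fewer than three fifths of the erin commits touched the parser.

(a) frank: |A| = 6, |A ∩ B| = 2; needs |A ∩ B| / |A| < 1/5 — false.
(b) carol: |A| = 9, |A ∩ B| = 4; needs |A ∩ B| ≥ |A ∖ B| — false.
(c) dave: |A| = 5, |A ∩ B| = 1; needs |A ∖ B| = 3 — false.
(d) erin: |A| = 8, |A ∩ B| = 4; needs |A ∩ B| / |A| < 3/5 — true.

1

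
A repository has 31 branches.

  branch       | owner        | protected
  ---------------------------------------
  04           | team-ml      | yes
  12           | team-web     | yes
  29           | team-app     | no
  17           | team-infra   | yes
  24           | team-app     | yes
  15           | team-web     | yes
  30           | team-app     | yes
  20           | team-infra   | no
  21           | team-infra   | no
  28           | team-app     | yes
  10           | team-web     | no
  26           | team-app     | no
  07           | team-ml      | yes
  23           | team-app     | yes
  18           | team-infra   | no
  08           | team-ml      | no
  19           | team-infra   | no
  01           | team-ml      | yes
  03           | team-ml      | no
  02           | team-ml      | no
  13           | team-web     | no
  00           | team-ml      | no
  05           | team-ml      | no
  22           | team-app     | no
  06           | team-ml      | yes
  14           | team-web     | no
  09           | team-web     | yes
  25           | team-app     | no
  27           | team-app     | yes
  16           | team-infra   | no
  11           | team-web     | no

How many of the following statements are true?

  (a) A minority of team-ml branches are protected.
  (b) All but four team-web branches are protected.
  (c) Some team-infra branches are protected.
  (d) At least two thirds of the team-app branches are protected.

3

(a) team-ml: |A| = 9, |A ∩ B| = 4; needs |A ∩ B| < |A ∖ B| — true.
(b) team-web: |A| = 7, |A ∩ B| = 3; needs |A ∖ B| = 4 — true.
(c) team-infra: |A| = 6, |A ∩ B| = 1; needs A ∩ B ≠ ∅ (|A ∩ B| ≥ 1) — true.
(d) team-app: |A| = 9, |A ∩ B| = 5; needs |A ∩ B| / |A| ≥ 2/3 — false.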